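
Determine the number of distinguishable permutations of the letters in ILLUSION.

Letter multiplicities in ILLUSION: I×2, L×2, N×1, O×1, S×1, U×1.
So there are 8! / (2!·2!) = 10080 distinguishable arrangements.

10080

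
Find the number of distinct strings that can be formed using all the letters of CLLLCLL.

21

The 7 letters of CLLLCLL have repeats: C appearing twice and L appearing 5 times.
So there are 7! / (5!·2!) = 21 distinguishable arrangements.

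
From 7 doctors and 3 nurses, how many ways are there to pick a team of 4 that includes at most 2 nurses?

Split by how many nurses are chosen (0 through 2).
Sum: C(3,0)·C(7,4) + C(3,1)·C(7,3) + C(3,2)·C(7,2) = 35 + 105 + 63 = 203.

203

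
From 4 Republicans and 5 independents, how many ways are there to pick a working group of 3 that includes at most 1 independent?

Split by how many independents are chosen (0 through 1).
Sum: C(5,0)·C(4,3) + C(5,1)·C(4,2) = 4 + 30 = 34.

34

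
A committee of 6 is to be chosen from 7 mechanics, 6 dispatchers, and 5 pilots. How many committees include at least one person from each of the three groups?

15470

Total 6-person selections from all 18: C(18,6) = 18564.
Subtract selections that omit an entire group: no mechanics → C(11,6) = 462; no dispatchers → C(12,6) = 924; no pilots → C(13,6) = 1716.
Add back selections omitting two groups (i.e. drawn from a single group): C(7,6) + C(6,6) + C(5,6) = 8.
By inclusion–exclusion: 18564 − 3102 + 8 = 15470.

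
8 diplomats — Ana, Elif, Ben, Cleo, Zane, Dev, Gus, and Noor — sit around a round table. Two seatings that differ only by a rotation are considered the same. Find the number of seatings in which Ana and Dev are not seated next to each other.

3600

Without the restriction there are (7)! = 5040 seatings.
Those with Ana next to Dev: fuse the pair into one unit and seat 7 units around a circle — 2·(6)! = 1440.
Subtracting, 5040 − 1440 = 3600.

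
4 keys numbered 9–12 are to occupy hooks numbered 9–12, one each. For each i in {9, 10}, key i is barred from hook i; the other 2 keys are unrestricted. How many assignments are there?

Let Aᵢ (for i ∈ {9, 10}) be the placements that put key i in its forbidden hook. Any j of these fix j positions, leaving (4−j)! ways to fill the rest, and there are C(2,j) ways to pick which j.
By inclusion–exclusion, the number of valid placements is Σ_{j=0}^{2} (−1)^j C(2,j)·(4−j)!.
Computing: 24 − 12 + 2 = 14.

14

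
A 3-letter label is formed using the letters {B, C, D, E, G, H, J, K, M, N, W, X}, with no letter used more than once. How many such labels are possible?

Choose and order 3 of the 12 symbols: the first letter has 12 options, the next 11, then 10.
12 × 11 × 10 = 1320.

1320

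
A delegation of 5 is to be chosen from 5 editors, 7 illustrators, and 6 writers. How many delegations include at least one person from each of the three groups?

With no constraint there are C(18,5) = 8568 possible selections.
Subtract selections that omit an entire group: no editors → C(13,5) = 1287; no illustrators → C(11,5) = 462; no writers → C(12,5) = 792.
Add back selections omitting two groups (i.e. drawn from a single group): C(5,5) + C(7,5) + C(6,5) = 28.
By inclusion–exclusion: 8568 − 2541 + 28 = 6055.

6055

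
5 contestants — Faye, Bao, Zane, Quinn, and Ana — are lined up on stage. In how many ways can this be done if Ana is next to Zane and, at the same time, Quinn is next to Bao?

Treat {Ana,Zane} as one block (2 orders) and {Quinn,Bao} as another (2 orders).
That leaves 3 units to arrange: 2 × 2 × 3! = 4 × 6 = 24.

24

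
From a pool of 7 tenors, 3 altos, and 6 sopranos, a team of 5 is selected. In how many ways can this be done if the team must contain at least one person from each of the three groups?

2730

Unrestricted: C(16,5) = 4368 ways to pick any 5 of the 16.
Subtract selections that omit an entire group: no tenors → C(9,5) = 126; no altos → C(13,5) = 1287; no sopranos → C(10,5) = 252.
Add back selections omitting two groups (i.e. drawn from a single group): C(7,5) + C(3,5) + C(6,5) = 27.
By inclusion–exclusion: 4368 − 1665 + 27 = 2730.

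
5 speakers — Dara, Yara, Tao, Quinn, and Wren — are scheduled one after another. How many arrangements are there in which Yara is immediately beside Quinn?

48

Glue Yara and Quinn into one block (2 internal orders), leaving 4 units to arrange in a row.
So the count is 2·(4)! = 48.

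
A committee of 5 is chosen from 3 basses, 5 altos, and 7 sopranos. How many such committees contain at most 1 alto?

1302

Split by how many altos are chosen (0 through 1).
Sum: C(5,0)·C(10,5) + C(5,1)·C(10,4) = 252 + 1050 = 1302.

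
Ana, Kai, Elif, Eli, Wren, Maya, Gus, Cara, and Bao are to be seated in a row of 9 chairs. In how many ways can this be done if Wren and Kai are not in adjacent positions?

282240

There are 9! = 362880 arrangements in all. If Wren and Kai are adjacent, merging them into one block gives 2·(8)! = 80640 arrangements.
Complementary counting: 362880 − 80640 = 282240.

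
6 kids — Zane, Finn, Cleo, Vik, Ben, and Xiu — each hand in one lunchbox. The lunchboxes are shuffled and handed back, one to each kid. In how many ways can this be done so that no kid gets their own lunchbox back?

265

This is the derangement count D_6: permutations of 6 items with no fixed point.
By inclusion–exclusion this is Σ_{j=0}^{6} (−1)^j C(6,j)·(6−j)!.
Computing: 720 − 720 + 360 − 120 + 30 − 6 + 1 = 265.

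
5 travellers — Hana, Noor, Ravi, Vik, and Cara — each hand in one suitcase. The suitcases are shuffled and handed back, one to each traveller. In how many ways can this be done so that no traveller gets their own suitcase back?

44

Count assignments avoiding every fixed point. For any j of the 5 travellers fixed to their own suitcase, the other 5−j can be arranged in (5−j)! ways.
By inclusion–exclusion this is Σ_{j=0}^{5} (−1)^j C(5,j)·(5−j)!.
Computing: 120 − 120 + 60 − 20 + 5 − 1 = 44.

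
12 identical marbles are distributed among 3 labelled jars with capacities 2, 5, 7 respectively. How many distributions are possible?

Without the upper bounds there are C(14,2) = 91 ways to split 12 among 3 jars.
Subtract solutions that violate a single cap (substitute x_i' = x_i − (cap_i+1)): x_1 ≥ 3 gives C(11,2) = 55; x_2 ≥ 6 gives C(8,2) = 28; x_3 ≥ 8 gives C(6,2) = 15. Together 98.
Add back pairs where two caps are both exceeded: 10 + 3 + 0 = 13.
By inclusion–exclusion the count is 91 − 98 + 13 = 6.

6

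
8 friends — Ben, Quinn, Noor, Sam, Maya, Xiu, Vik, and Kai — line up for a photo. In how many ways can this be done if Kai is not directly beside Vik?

30240

Of the 8! = 40320 arrangements, those with Kai and Vik adjacent number 2 × 7! = 10080 (treat the pair as a block with 2 internal orders).
Complementary counting: 40320 − 10080 = 30240.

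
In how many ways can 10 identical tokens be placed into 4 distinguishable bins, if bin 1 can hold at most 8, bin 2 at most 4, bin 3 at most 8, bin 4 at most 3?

Without the upper bounds there are C(13,3) = 286 ways to split 10 among 4 bins.
Subtract solutions that violate a single cap (substitute x_i' = x_i − (cap_i+1)): x_1 ≥ 9 gives C(4,3) = 4; x_2 ≥ 5 gives C(8,3) = 56; x_3 ≥ 9 gives C(4,3) = 4; x_4 ≥ 4 gives C(9,3) = 84. Together 148.
Add back pairs where two caps are both exceeded: 0 + 0 + 0 + 0 + 4 + 0 = 4.
By inclusion–exclusion the count is 286 − 148 + 4 = 142.

142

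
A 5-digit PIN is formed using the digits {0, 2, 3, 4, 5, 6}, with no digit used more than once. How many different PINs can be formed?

720

This is a permutation of 5 out of 6: P(6,5) = 6!/1!.
That product is 6 × 5 × 4 × 3 × 2 = 720.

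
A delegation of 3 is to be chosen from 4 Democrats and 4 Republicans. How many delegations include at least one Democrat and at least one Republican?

48

Total 3-person selections from all 8: C(8,3) = 56.
Selections missing a whole group: no Democrats → C(4,3) = 4; no Republicans → C(4,3) = 4.
Both groups omitted at once is impossible, so 56 − 8 = 48.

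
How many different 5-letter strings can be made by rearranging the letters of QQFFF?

10

Letter multiplicities in QQFFF: F×3, Q×2.
So there are 5! / (3!·2!) = 10 distinguishable arrangements.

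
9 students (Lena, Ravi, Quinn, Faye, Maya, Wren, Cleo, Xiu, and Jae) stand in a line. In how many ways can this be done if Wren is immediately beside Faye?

80640

Glue Wren and Faye into one block (2 internal orders), leaving 8 units to arrange in a row.
So the count is 2·(8)! = 80640.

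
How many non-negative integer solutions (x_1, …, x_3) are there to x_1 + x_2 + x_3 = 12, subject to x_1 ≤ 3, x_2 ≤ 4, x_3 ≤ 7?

By stars and bars, unrestricted non-negative solutions to x_1+…+x_3 = 12 number C(12+2,2) = 91.
Subtract solutions that violate a single cap (substitute x_i' = x_i − (cap_i+1)): x_1 ≥ 4 gives C(10,2) = 45; x_2 ≥ 5 gives C(9,2) = 36; x_3 ≥ 8 gives C(6,2) = 15. Together 96.
Add back pairs where two caps are both exceeded: 10 + 1 + 0 = 11.
By inclusion–exclusion the count is 91 − 96 + 11 = 6.

6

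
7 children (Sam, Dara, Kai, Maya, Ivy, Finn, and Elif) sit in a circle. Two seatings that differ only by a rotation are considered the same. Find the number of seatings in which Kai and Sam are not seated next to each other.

480

Without the restriction there are (6)! = 720 seatings.
Those with Kai next to Sam: fuse the pair into one unit and seat 6 units around a circle — 2·(5)! = 240.
Subtracting, 720 − 240 = 480.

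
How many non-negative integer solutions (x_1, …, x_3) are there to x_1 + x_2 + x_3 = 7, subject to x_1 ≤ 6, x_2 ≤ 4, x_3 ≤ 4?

23

By stars and bars, unrestricted non-negative solutions to x_1+…+x_3 = 7 number C(7+2,2) = 36.
Subtract solutions that violate a single cap (substitute x_i' = x_i − (cap_i+1)): x_1 ≥ 7 gives C(2,2) = 1; x_2 ≥ 5 gives C(4,2) = 6; x_3 ≥ 5 gives C(4,2) = 6. Together 13.
No two caps can be exceeded simultaneously, so the pair terms are all 0.
By inclusion–exclusion the count is 36 − 13 + 0 = 23.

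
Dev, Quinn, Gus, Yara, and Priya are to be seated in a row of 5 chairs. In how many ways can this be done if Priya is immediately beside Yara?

Place the 3 others and the Priya-Yara pair as 4 objects in a line; the pair has 2 internal arrangements.
That gives 2 × 4! = 2 × 24 = 48.

48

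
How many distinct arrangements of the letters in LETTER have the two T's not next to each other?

Total arrangements of LETTER: 6!/(2!·2!) = 180.
Arrangements with the T's together: treat TT as one letter, giving (5)!/(2!) = 60.
Subtracting, 180 − 60 = 120 arrangements keep the T's apart.

120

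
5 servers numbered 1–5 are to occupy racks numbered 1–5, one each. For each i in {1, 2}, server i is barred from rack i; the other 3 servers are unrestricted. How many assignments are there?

Let Aᵢ (for i ∈ {1, 2}) be the placements that put server i in its forbidden rack. Any j of these fix j positions, leaving (5−j)! ways to fill the rest, and there are C(2,j) ways to pick which j.
By inclusion–exclusion, the number of valid placements is Σ_{j=0}^{2} (−1)^j C(2,j)·(5−j)!.
Computing: 120 − 48 + 6 = 78.

78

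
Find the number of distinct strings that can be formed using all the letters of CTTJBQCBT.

15120

CTTJBQCBT has 9 letters with B appearing twice, C appearing twice, and T appearing 3 times.
The number of distinct arrangements is 9!/(3!·2!·2!) = 362880/24 = 15120.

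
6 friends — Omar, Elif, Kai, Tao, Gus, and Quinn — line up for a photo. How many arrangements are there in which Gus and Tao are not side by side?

Of the 6! = 720 arrangements, those with Gus and Tao adjacent number 2 × 5! = 240 (treat the pair as a block with 2 internal orders).
So 720 − 240 = 480 arrangements keep them apart.

480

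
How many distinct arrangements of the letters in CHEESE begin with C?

20

With the first slot taken by C, it remains to arrange the other 5 letters (HEESE).
Those 5 letters have E appearing 3 times, giving (5)!/(3!) = 20.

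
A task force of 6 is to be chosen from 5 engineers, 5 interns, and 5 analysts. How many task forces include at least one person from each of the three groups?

Total 6-person selections from all 15: C(15,6) = 5005.
Selections missing a whole group: no engineers → C(10,6) = 210; no interns → C(10,6) = 210; no analysts → C(10,6) = 210.
Add back selections omitting two groups (i.e. drawn from a single group): C(5,6) + C(5,6) + C(5,6) = 0.
By inclusion–exclusion: 5005 − 630 + 0 = 4375.

4375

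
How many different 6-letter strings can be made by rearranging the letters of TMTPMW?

180

Letter multiplicities in TMTPMW: M×2, P×1, T×2, W×1.
So there are 6! / (2!·2!) = 180 distinguishable arrangements.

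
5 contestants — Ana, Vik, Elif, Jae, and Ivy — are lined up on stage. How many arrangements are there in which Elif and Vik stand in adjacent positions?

48

Treat {Elif, Vik} as a single unit. There are 4 units to order, and the pair itself can be ordered 2 ways.
So the count is 2·(4)! = 48.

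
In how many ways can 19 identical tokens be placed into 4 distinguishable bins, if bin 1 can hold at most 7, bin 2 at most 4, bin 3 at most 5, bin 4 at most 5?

10

By stars and bars, unrestricted non-negative solutions to x_1+…+x_4 = 19 number C(19+3,3) = 1540.
Subtract solutions that violate a single cap (substitute x_i' = x_i − (cap_i+1)): x_1 ≥ 8 gives C(14,3) = 364; x_2 ≥ 5 gives C(17,3) = 680; x_3 ≥ 6 gives C(16,3) = 560; x_4 ≥ 6 gives C(16,3) = 560. Together 2164.
Add back pairs where two caps are both exceeded: 84 + 56 + 56 + 165 + 165 + 120 = 646.
Subtract triples: 1 + 1 + 0 + 10 = 12.
By inclusion–exclusion the count is 1540 − 2164 + 646 − 12 = 10.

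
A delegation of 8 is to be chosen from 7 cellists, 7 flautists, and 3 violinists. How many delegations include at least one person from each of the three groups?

With no constraint there are C(17,8) = 24310 possible selections.
Selections missing a whole group: no cellists → C(10,8) = 45; no flautists → C(10,8) = 45; no violinists → C(14,8) = 3003.
Add back selections omitting two groups (i.e. drawn from a single group): C(7,8) + C(7,8) + C(3,8) = 0.
By inclusion–exclusion: 24310 − 3093 + 0 = 21217.

21217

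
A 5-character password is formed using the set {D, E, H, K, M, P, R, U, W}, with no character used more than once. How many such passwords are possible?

This is a permutation of 5 out of 9: P(9,5) = 9!/4!.
9 × 8 × 7 × 6 × 5 = 15120.

15120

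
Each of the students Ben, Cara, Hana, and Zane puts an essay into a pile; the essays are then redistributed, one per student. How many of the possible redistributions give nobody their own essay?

Count assignments avoiding every fixed point. For any j of the 4 students fixed to their own essay, the other 4−j can be arranged in (4−j)! ways.
By inclusion–exclusion this is Σ_{j=0}^{4} (−1)^j C(4,j)·(4−j)!.
Computing: 24 − 24 + 12 − 4 + 1 = 9.

9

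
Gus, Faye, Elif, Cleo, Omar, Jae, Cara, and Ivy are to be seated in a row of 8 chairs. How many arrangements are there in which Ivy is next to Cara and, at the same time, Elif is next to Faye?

Treat {Ivy,Cara} as one block (2 orders) and {Elif,Faye} as another (2 orders).
That leaves 6 units to arrange: 2 × 2 × 6! = 4 × 720 = 2880.

2880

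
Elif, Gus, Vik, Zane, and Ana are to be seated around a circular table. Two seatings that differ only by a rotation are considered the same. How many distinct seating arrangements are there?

Fix one person's seat to break rotational symmetry; the remaining 4 people can be arranged in (4)! = 24 ways.

24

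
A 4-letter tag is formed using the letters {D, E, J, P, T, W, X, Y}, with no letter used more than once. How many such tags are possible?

With no repetition, fill the 4 letters in order: 8 choices, then 7, down to 5.
That product is 8 × 7 × 6 × 5 = 1680.

1680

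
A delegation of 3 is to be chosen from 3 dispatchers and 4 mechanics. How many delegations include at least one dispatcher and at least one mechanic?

Total 3-person selections from all 7: C(7,3) = 35.
Subtract selections that omit an entire group: no dispatchers → C(4,3) = 4; no mechanics → C(3,3) = 1.
Both groups omitted at once is impossible, so 35 − 5 = 30.

30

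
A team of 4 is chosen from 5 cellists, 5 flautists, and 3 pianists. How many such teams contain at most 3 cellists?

Split by how many cellists are chosen (0 through 3).
Sum: C(5,0)·C(8,4) + C(5,1)·C(8,3) + C(5,2)·C(8,2) + C(5,3)·C(8,1) = 70 + 280 + 280 + 80 = 710.

710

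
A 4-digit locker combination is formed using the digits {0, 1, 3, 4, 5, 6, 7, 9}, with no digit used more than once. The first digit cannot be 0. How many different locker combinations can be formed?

1470

The first digit has 8−1 = 7 choices (anything except 0).
The remaining 3 digits are filled from the other 7 symbols without repetition: 7 × 6 × 5 = 210.
Total: 7 × 210 = 1470.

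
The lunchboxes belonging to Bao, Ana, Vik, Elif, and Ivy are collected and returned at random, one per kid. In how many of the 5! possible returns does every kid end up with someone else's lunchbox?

Count assignments avoiding every fixed point. For any j of the 5 kids fixed to their own lunchbox, the other 5−j can be arranged in (5−j)! ways.
By inclusion–exclusion this is Σ_{j=0}^{5} (−1)^j C(5,j)·(5−j)!.
Computing: 120 − 120 + 60 − 20 + 5 − 1 = 44.

44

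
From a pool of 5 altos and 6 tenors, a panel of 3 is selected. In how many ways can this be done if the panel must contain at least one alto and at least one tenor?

Unrestricted: C(11,3) = 165 ways to pick any 3 of the 11.
Selections missing a whole group: no altos → C(6,3) = 20; no tenors → C(5,3) = 10.
Both groups omitted at once is impossible, so 165 − 30 = 135.

135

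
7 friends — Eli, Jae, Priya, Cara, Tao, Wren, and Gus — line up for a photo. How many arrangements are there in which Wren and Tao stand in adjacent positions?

1440

Treat {Wren, Tao} as a single unit. There are 6 units to order, and the pair itself can be ordered 2 ways.
That gives 2 × 6! = 2 × 720 = 1440.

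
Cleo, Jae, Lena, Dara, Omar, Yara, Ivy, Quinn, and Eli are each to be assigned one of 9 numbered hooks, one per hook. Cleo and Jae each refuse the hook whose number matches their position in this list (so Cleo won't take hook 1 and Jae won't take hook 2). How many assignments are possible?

Let Aᵢ (for i ∈ {1, 2}) be the placements that put person i in their forbidden hook. Any j of these fix j positions, leaving (9−j)! ways to fill the rest, and there are C(2,j) ways to pick which j.
By inclusion–exclusion, the number of valid placements is Σ_{j=0}^{2} (−1)^j C(2,j)·(9−j)!.
Computing: 362880 − 80640 + 5040 = 287280.

287280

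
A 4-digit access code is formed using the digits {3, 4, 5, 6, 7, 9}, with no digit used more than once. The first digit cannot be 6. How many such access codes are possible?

300

The first digit has 6−1 = 5 choices (anything except 6).
The remaining 3 digits are filled from the other 5 symbols without repetition: 5 × 4 × 3 = 60.
Total: 5 × 60 = 300.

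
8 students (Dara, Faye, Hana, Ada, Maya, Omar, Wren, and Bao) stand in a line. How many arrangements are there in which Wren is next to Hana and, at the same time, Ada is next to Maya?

Treat {Wren,Hana} as one block (2 orders) and {Ada,Maya} as another (2 orders).
That leaves 6 units to arrange: 2 × 2 × 6! = 4 × 720 = 2880.

2880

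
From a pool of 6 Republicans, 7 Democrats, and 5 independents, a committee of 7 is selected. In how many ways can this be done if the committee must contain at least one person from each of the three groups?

Unrestricted: C(18,7) = 31824 ways to pick any 7 of the 18.
Selections missing a whole group: no Republicans → C(12,7) = 792; no Democrats → C(11,7) = 330; no independents → C(13,7) = 1716.
Add back selections omitting two groups (i.e. drawn from a single group): C(6,7) + C(7,7) + C(5,7) = 1.
By inclusion–exclusion: 31824 − 2838 + 1 = 28987.

28987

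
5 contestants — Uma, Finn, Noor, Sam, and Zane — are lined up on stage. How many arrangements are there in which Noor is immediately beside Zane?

48

Place the 3 others and the Noor-Zane pair as 4 objects in a line; the pair has 2 internal arrangements.
So the count is 2·(4)! = 48.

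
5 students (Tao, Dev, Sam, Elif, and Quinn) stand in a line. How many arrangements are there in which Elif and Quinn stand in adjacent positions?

48

Place the 3 others and the Elif-Quinn pair as 4 objects in a line; the pair has 2 internal arrangements.
That gives 2 × 4! = 2 × 24 = 48.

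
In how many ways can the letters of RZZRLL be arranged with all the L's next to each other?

30

Treat the 2 copies of L as a single block. The multiset to arrange is then {LL, R, R, Z, Z}, 5 items in all.
That gives (5)!/(2!·2!) = 30 arrangements.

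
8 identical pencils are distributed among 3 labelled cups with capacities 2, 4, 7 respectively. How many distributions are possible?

14

Without the upper bounds there are C(10,2) = 45 ways to split 8 among 3 cups.
Subtract solutions that violate a single cap (substitute x_i' = x_i − (cap_i+1)): x_1 ≥ 3 gives C(7,2) = 21; x_2 ≥ 5 gives C(5,2) = 10; x_3 ≥ 8 gives C(2,2) = 1. Together 32.
Add back pairs where two caps are both exceeded: 1 + 0 + 0 = 1.
By inclusion–exclusion the count is 45 − 32 + 1 = 14.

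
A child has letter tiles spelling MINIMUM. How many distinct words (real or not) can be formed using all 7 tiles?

Letter multiplicities in MINIMUM: I×2, M×3, N×1, U×1.
So there are 7! / (3!·2!) = 420 distinguishable arrangements.

420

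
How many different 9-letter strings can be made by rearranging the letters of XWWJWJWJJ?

The 9 letters of XWWJWJWJJ have repeats: J appearing 4 times and W appearing 4 times.
Dividing 9! = 362880 by 4!·4! = 576 for the repeated letters gives 630.

630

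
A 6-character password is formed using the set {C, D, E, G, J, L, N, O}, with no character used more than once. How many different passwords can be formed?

20160

Choose and order 6 of the 8 symbols: the first character has 8 options, the next 7, and so on down to 3.
That product is 8 × 7 × 6 × 5 × 4 × 3 = 20160.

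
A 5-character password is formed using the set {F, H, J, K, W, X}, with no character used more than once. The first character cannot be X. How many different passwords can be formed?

The first character has 6−1 = 5 choices (anything except X).
The remaining 4 characters are filled from the other 5 symbols without repetition: 5 × 4 × 3 × 2 = 120.
Total: 5 × 120 = 600.

600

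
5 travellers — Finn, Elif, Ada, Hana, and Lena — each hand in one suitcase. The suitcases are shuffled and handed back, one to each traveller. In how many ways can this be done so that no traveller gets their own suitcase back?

44

Count assignments avoiding every fixed point. For any j of the 5 travellers fixed to their own suitcase, the other 5−j can be arranged in (5−j)! ways.
By inclusion–exclusion this is Σ_{j=0}^{5} (−1)^j C(5,j)·(5−j)!.
Computing: 120 − 120 + 60 − 20 + 5 − 1 = 44.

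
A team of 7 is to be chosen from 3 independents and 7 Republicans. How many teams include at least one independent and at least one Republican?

Unrestricted: C(10,7) = 120 ways to pick any 7 of the 10.
Subtract selections that omit an entire group: no independents → C(7,7) = 1; no Republicans → C(3,7) = 0.
Both groups omitted at once is impossible, so 120 − 1 = 119.

119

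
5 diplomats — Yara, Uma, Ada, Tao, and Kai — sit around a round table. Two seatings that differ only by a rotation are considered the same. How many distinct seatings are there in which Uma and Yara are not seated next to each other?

12

Without the restriction there are (4)! = 24 seatings.
Those with Uma next to Yara: fuse the pair into one unit and seat 4 units around a circle — 2·(3)! = 12.
Subtracting, 24 − 12 = 12.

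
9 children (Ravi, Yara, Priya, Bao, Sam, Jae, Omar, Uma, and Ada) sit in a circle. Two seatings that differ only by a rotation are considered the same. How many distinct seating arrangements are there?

40320

Fix one person's seat to break rotational symmetry; the remaining 8 people can be arranged in (8)! = 40320 ways.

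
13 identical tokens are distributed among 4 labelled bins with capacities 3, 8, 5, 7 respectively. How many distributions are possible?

By stars and bars, unrestricted non-negative solutions to x_1+…+x_4 = 13 number C(13+3,3) = 560.
Subtract solutions that violate a single cap (substitute x_i' = x_i − (cap_i+1)): x_1 ≥ 4 gives C(12,3) = 220; x_2 ≥ 9 gives C(7,3) = 35; x_3 ≥ 6 gives C(10,3) = 120; x_4 ≥ 8 gives C(8,3) = 56. Together 431.
Add back pairs where two caps are both exceeded: 1 + 20 + 4 + 0 + 0 + 0 = 25.
By inclusion–exclusion the count is 560 − 431 + 25 = 154.

154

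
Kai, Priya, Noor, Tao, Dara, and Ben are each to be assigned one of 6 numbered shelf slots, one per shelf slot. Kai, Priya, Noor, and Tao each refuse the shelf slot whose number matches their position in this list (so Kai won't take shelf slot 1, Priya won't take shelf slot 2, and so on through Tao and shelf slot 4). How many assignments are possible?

362

Let Aᵢ (for 1 ≤ i ≤ 4) be the placements that put person i in their forbidden shelf slot. Any j of these fix j positions, leaving (6−j)! ways to fill the rest, and there are C(4,j) ways to pick which j.
By inclusion–exclusion, the number of valid placements is Σ_{j=0}^{4} (−1)^j C(4,j)·(6−j)!.
Computing: 720 − 480 + 144 − 24 + 2 = 362.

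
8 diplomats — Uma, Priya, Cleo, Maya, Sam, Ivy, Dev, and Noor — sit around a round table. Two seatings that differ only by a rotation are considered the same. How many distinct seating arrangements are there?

5040

Seat Uma anywhere (absorbing the rotational symmetry), then permute the other 7: (7)! = 5040.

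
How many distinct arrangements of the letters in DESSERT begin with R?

With the first slot taken by R, it remains to arrange the other 6 letters (DESSET).
Those 6 letters have E appearing twice and S appearing twice, giving (6)!/(2!·2!) = 180.

180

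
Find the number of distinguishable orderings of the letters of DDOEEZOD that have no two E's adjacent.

Total arrangements of DDOEEZOD: 8!/(3!·2!·2!) = 1680.
If the two E's are adjacent, glue them into one block, leaving 7 items to arrange: (7)!/(3!·2!) = 420 ways.
Hence 1680 − 420 = 1260.

1260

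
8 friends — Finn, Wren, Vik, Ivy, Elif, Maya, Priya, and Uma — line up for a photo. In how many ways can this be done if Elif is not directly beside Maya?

30240

There are 8! = 40320 arrangements in all. If Elif and Maya are adjacent, merging them into one block gives 2·(7)! = 10080 arrangements.
So 40320 − 10080 = 30240 arrangements keep them apart.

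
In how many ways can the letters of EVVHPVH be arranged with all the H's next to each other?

120

Treat the 2 copies of H as a single block. The multiset to arrange is then {HH, E, P, V, V, V}, 6 items in all.
That gives (6)!/(3!) = 120 arrangements.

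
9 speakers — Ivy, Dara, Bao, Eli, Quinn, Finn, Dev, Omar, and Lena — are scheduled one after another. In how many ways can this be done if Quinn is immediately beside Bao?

80640

Place the 7 others and the Quinn-Bao pair as 8 objects in a line; the pair has 2 internal arrangements.
So the count is 2·(8)! = 80640.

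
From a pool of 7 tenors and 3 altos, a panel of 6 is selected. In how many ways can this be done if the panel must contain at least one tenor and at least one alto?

Total 6-person selections from all 10: C(10,6) = 210.
Selections missing a whole group: no tenors → C(3,6) = 0; no altos → C(7,6) = 7.
Both groups omitted at once is impossible, so 210 − 7 = 203.

203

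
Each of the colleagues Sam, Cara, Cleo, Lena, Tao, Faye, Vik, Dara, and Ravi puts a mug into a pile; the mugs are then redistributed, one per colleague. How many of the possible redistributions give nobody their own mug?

133496

Let Aᵢ be the assignments in which colleague i gets their own mug. We want the size of the complement of A₁∪…∪A_9.
By inclusion–exclusion this is Σ_{j=0}^{9} (−1)^j C(9,j)·(9−j)!.
Computing: 362880 − 362880 + 181440 − 60480 + 15120 − 3024 + 504 − 72 + 9 − 1 = 133496.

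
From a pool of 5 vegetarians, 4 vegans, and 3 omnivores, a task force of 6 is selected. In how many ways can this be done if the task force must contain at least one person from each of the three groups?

805

With no constraint there are C(12,6) = 924 possible selections.
Subtract selections that omit an entire group: no vegetarians → C(7,6) = 7; no vegans → C(8,6) = 28; no omnivores → C(9,6) = 84.
Add back selections omitting two groups (i.e. drawn from a single group): C(5,6) + C(4,6) + C(3,6) = 0.
By inclusion–exclusion: 924 − 119 + 0 = 805.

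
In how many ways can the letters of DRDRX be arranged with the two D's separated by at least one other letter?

Total arrangements of DRDRX: 5!/(2!·2!) = 30.
Arrangements with the D's together: treat DD as one letter, giving (4)!/(2!) = 12.
Hence 30 − 12 = 18.

18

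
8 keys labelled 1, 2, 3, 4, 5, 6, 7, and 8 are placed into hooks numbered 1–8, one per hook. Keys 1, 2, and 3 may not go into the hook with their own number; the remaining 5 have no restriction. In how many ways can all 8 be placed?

Let Aᵢ (for i ∈ {1, 2, 3}) be the placements that put key i in its forbidden hook. Any j of these fix j positions, leaving (8−j)! ways to fill the rest, and there are C(3,j) ways to pick which j.
By inclusion–exclusion, the number of valid placements is Σ_{j=0}^{3} (−1)^j C(3,j)·(8−j)!.
Computing: 40320 − 15120 + 2160 − 120 = 27240.

27240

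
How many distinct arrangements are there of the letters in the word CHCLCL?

Letter multiplicities in CHCLCL: C×3, H×1, L×2.
The number of distinct arrangements is 6!/(3!·2!) = 720/12 = 60.

60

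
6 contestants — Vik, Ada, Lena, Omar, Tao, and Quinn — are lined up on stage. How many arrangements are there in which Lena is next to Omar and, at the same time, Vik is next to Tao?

96

Treat {Lena,Omar} as one block (2 orders) and {Vik,Tao} as another (2 orders).
That leaves 4 units to arrange: 2 × 2 × 4! = 4 × 24 = 96.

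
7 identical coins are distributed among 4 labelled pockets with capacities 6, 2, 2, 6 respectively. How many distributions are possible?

52

By stars and bars, unrestricted non-negative solutions to x_1+…+x_4 = 7 number C(7+3,3) = 120.
Subtract solutions that violate a single cap (substitute x_i' = x_i − (cap_i+1)): x_1 ≥ 7 gives C(3,3) = 1; x_2 ≥ 3 gives C(7,3) = 35; x_3 ≥ 3 gives C(7,3) = 35; x_4 ≥ 7 gives C(3,3) = 1. Together 72.
Add back pairs where two caps are both exceeded: 0 + 0 + 0 + 4 + 0 + 0 = 4.
By inclusion–exclusion the count is 120 − 72 + 4 = 52.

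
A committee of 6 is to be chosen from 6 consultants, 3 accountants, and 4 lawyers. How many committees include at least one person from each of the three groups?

1416

Unrestricted: C(13,6) = 1716 ways to pick any 6 of the 13.
Selections missing a whole group: no consultants → C(7,6) = 7; no accountants → C(10,6) = 210; no lawyers → C(9,6) = 84.
Add back selections omitting two groups (i.e. drawn from a single group): C(6,6) + C(3,6) + C(4,6) = 1.
By inclusion–exclusion: 1716 − 301 + 1 = 1416.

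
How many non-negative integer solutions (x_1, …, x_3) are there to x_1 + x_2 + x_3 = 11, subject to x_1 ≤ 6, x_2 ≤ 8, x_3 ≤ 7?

By stars and bars, unrestricted non-negative solutions to x_1+…+x_3 = 11 number C(11+2,2) = 78.
Subtract solutions that violate a single cap (substitute x_i' = x_i − (cap_i+1)): x_1 ≥ 7 gives C(6,2) = 15; x_2 ≥ 9 gives C(4,2) = 6; x_3 ≥ 8 gives C(5,2) = 10. Together 31.
No two caps can be exceeded simultaneously, so the pair terms are all 0.
By inclusion–exclusion the count is 78 − 31 + 0 = 47.

47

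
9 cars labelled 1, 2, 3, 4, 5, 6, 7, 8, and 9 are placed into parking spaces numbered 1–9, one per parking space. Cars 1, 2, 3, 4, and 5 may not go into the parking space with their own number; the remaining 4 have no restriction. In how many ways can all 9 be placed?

205056

Let Aᵢ (for 1 ≤ i ≤ 5) be the placements that put car i in its forbidden parking space. Any j of these fix j positions, leaving (9−j)! ways to fill the rest, and there are C(5,j) ways to pick which j.
By inclusion–exclusion, the number of valid placements is Σ_{j=0}^{5} (−1)^j C(5,j)·(9−j)!.
Computing: 362880 − 201600 + 50400 − 7200 + 600 − 24 = 205056.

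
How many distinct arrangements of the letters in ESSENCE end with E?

With the last slot taken by E, it remains to arrange the other 6 letters (SSENCE).
Those 6 letters have E appearing twice and S appearing twice, giving (6)!/(2!·2!) = 180.

180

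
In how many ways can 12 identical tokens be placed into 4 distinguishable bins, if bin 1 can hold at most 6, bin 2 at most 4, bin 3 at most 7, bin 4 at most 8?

Ignoring the caps, the number of non-negative solutions to x_1+…+x_4 = 12 is C(15,3) = 455.
Subtract solutions that violate a single cap (substitute x_i' = x_i − (cap_i+1)): x_1 ≥ 7 gives C(8,3) = 56; x_2 ≥ 5 gives C(10,3) = 120; x_3 ≥ 8 gives C(7,3) = 35; x_4 ≥ 9 gives C(6,3) = 20. Together 231.
Add back pairs where two caps are both exceeded: 1 + 0 + 0 + 0 + 0 + 0 = 1.
By inclusion–exclusion the count is 455 − 231 + 1 = 225.

225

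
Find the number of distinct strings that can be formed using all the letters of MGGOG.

MGGOG has 5 letters with G appearing 3 times.
The number of distinct arrangements is 5!/(3!) = 120/6 = 20.

20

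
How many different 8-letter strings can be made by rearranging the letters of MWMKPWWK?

1680

Letter multiplicities in MWMKPWWK: K×2, M×2, P×1, W×3.
Dividing 8! = 40320 by 3!·2!·2! = 24 for the repeated letters gives 1680.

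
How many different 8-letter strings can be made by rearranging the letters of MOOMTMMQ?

The 8 letters of MOOMTMMQ have repeats: M appearing 4 times and O appearing twice.
The number of distinct arrangements is 8!/(4!·2!) = 40320/48 = 840.

840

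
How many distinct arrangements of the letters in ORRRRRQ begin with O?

6

With the first slot taken by O, it remains to arrange the other 6 letters (RRRRRQ).
Those 6 letters have R appearing 5 times, giving (6)!/(5!) = 6.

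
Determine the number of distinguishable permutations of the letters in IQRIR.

IQRIR has 5 letters with I appearing twice and R appearing twice.
The number of distinct arrangements is 5!/(2!·2!) = 120/4 = 30.

30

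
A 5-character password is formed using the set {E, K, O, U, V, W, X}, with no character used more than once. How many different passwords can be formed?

With no repetition, fill the 5 characters in order: 7 choices, then 6, down to 3.
7 × 6 × 5 × 4 × 3 = 2520.

2520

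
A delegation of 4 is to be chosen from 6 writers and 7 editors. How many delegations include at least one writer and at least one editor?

Total 4-person selections from all 13: C(13,4) = 715.
Subtract selections that omit an entire group: no writers → C(7,4) = 35; no editors → C(6,4) = 15.
Both groups omitted at once is impossible, so 715 − 50 = 665.

665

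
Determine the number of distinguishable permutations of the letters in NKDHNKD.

630

Letter multiplicities in NKDHNKD: D×2, H×1, K×2, N×2.
So there are 7! / (2!·2!·2!) = 630 distinguishable arrangements.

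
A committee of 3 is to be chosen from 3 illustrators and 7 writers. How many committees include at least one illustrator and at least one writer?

84

Unrestricted: C(10,3) = 120 ways to pick any 3 of the 10.
Selections missing a whole group: no illustrators → C(7,3) = 35; no writers → C(3,3) = 1.
Both groups omitted at once is impossible, so 120 − 36 = 84.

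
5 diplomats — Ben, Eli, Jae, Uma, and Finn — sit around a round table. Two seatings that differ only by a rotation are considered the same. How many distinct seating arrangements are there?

24

Fix one person's seat to break rotational symmetry; the remaining 4 people can be arranged in (4)! = 24 ways.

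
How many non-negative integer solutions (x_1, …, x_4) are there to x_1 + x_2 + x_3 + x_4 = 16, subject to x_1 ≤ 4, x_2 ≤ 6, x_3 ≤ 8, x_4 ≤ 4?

Ignoring the caps, the number of non-negative solutions to x_1+…+x_4 = 16 is C(19,3) = 969.
Subtract solutions that violate a single cap (substitute x_i' = x_i − (cap_i+1)): x_1 ≥ 5 gives C(14,3) = 364; x_2 ≥ 7 gives C(12,3) = 220; x_3 ≥ 9 gives C(10,3) = 120; x_4 ≥ 5 gives C(14,3) = 364. Together 1068.
Add back pairs where two caps are both exceeded: 35 + 10 + 84 + 1 + 35 + 10 = 175.
By inclusion–exclusion the count is 969 − 1068 + 175 = 76.

76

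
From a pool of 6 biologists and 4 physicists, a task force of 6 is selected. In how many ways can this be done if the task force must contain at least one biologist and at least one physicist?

With no constraint there are C(10,6) = 210 possible selections.
Subtract selections that omit an entire group: no biologists → C(4,6) = 0; no physicists → C(6,6) = 1.
Both groups omitted at once is impossible, so 210 − 1 = 209.

209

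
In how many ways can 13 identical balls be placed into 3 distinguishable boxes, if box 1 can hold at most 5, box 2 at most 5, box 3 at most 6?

By stars and bars, unrestricted non-negative solutions to x_1+…+x_3 = 13 number C(13+2,2) = 105.
Subtract solutions that violate a single cap (substitute x_i' = x_i − (cap_i+1)): x_1 ≥ 6 gives C(9,2) = 36; x_2 ≥ 6 gives C(9,2) = 36; x_3 ≥ 7 gives C(8,2) = 28. Together 100.
Add back pairs where two caps are both exceeded: 3 + 1 + 1 = 5.
By inclusion–exclusion the count is 105 − 100 + 5 = 10.

10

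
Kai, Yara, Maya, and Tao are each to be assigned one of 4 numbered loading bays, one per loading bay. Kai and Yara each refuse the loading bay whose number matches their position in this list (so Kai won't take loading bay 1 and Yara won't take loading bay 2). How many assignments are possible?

Let Aᵢ (for i ∈ {1, 2}) be the placements that put person i in their forbidden loading bay. Any j of these fix j positions, leaving (4−j)! ways to fill the rest, and there are C(2,j) ways to pick which j.
By inclusion–exclusion, the number of valid placements is Σ_{j=0}^{2} (−1)^j C(2,j)·(4−j)!.
Computing: 24 − 12 + 2 = 14.

14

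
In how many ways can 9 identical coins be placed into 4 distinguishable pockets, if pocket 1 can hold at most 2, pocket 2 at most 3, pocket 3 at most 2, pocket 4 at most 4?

10

By stars and bars, unrestricted non-negative solutions to x_1+…+x_4 = 9 number C(9+3,3) = 220.
Subtract solutions that violate a single cap (substitute x_i' = x_i − (cap_i+1)): x_1 ≥ 3 gives C(9,3) = 84; x_2 ≥ 4 gives C(8,3) = 56; x_3 ≥ 3 gives C(9,3) = 84; x_4 ≥ 5 gives C(7,3) = 35. Together 259.
Add back pairs where two caps are both exceeded: 10 + 20 + 4 + 10 + 1 + 4 = 49.
By inclusion–exclusion the count is 220 − 259 + 49 = 10.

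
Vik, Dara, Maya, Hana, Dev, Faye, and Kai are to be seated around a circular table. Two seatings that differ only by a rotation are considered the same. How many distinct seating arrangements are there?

720

Seat Vik anywhere (absorbing the rotational symmetry), then permute the other 6: (6)! = 720.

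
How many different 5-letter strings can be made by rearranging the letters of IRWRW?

Letter multiplicities in IRWRW: I×1, R×2, W×2.
So there are 5! / (2!·2!) = 30 distinguishable arrangements.

30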